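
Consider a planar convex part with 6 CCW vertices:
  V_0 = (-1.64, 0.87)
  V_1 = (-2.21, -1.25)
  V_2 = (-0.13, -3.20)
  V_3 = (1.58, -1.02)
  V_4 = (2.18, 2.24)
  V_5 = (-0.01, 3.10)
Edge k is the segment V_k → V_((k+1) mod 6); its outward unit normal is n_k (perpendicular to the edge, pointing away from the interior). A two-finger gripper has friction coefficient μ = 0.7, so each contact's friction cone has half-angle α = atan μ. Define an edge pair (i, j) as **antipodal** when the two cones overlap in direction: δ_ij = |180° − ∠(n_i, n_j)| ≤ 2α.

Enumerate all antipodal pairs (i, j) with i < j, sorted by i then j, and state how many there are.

α = atan 0.7 = 34.99°;  2α = 69.98°
n_0 = (-0.9657, +0.2596)
n_1 = (-0.6839, -0.7295)
n_2 = (+0.7868, -0.6172)
n_3 = (+0.9835, -0.1810)
n_4 = (+0.3655, +0.9308)
n_5 = (-0.8073, +0.5901)
  (0,1): δ = 118.10°  ·
  (0,2): δ = 23.06°  ✓
  (0,3): δ = 4.62°  ✓
  (0,4): δ = 83.61°  ·
  (0,5): δ = 158.88°  ·
  (1,2): δ = 84.96°  ·
  (1,3): δ = 57.28°  ✓
  (1,4): δ = 21.71°  ✓
  (1,5): δ = 96.99°  ·
  (2,3): δ = 152.32°  ·
  (2,4): δ = 73.33°  ·
  (2,5): δ = 1.95°  ✓
  (3,4): δ = 101.01°  ·
  (3,5): δ = 25.74°  ✓
  (4,5): δ = 104.72°  ·
antipodal pairs: 6

count = 6; pairs: (0,2), (0,3), (1,3), (1,4), (2,5), (3,5)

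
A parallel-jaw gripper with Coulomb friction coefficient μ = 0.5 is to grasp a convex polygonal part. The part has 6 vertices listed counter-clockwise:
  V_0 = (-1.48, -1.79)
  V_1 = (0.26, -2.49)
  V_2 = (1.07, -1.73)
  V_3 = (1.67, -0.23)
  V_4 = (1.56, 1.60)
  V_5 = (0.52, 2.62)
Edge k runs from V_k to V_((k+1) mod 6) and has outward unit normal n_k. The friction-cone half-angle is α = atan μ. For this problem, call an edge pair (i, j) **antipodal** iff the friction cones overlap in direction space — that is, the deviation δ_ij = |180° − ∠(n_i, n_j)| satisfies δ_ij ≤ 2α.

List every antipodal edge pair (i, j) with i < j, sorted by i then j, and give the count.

α = atan 0.5 = 26.57°;  2α = 53.13°
n_0 = (-0.3732, -0.9277)
n_1 = (+0.6842, -0.7293)
n_2 = (+0.9285, -0.3714)
n_3 = (+0.9982, +0.0600)
n_4 = (+0.7002, +0.7139)
n_5 = (-0.9107, +0.4130)
  (0,1): δ = 114.91°  ·
  (0,2): δ = 89.89°  ·
  (0,3): δ = 64.65°  ·
  (0,4): δ = 22.53°  ✓
  (0,5): δ = 87.52°  ·
  (1,2): δ = 154.98°  ·
  (1,3): δ = 129.74°  ·
  (1,4): δ = 87.62°  ·
  (1,5): δ = 22.43°  ✓
  (2,3): δ = 154.76°  ·
  (2,4): δ = 112.64°  ·
  (2,5): δ = 2.59°  ✓
  (3,4): δ = 137.88°  ·
  (3,5): δ = 27.83°  ✓
  (4,5): δ = 69.95°  ·
antipodal pairs: 4

count = 4; pairs: (0,4), (1,5), (2,5), (3,5)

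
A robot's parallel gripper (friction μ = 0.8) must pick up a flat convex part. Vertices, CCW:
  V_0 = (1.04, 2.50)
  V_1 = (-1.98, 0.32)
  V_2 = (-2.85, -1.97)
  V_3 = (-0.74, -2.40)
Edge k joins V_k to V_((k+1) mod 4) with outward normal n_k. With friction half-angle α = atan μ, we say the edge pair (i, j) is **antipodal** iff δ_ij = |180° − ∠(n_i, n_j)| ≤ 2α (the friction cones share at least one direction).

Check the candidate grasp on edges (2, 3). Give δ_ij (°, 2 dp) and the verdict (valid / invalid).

δ = 98.45°, invalid

α = atan 0.8 = 38.66°;  2α = 77.32°
edge 2: e_2 = (+2.11, -0.43);  n_2 = (-0.1997, -0.9799)
edge 3: e_3 = (+1.78, +4.90);  n_3 = (+0.9399, -0.3414)
∠(n_2, n_3) = 81.55°
δ = |180° − 81.55°| = 98.45°
98.45° > 2α = 77.32°  →  invalid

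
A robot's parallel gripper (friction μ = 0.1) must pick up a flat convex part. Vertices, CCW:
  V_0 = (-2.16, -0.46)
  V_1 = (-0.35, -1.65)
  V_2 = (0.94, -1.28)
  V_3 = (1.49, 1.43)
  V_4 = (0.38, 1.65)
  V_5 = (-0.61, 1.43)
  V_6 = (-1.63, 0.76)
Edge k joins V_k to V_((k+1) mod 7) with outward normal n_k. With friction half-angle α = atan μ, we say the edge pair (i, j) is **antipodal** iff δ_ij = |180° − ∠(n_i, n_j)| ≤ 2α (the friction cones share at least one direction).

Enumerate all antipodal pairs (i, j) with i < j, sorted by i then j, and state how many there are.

α = atan 0.1 = 5.71°;  2α = 11.42°
n_0 = (-0.5494, -0.8356)
n_1 = (+0.2757, -0.9612)
n_2 = (+0.9800, -0.1989)
n_3 = (+0.1944, +0.9809)
n_4 = (-0.2169, +0.9762)
n_5 = (-0.5490, +0.8358)
n_6 = (-0.9172, +0.3985)
  (0,1): δ = 130.67°  ·
  (0,2): δ = 68.15°  ·
  (0,3): δ = 22.11°  ·
  (0,4): δ = 45.85°  ·
  (0,5): δ = 66.62°  ·
  (0,6): δ = 99.84°  ·
  (1,2): δ = 117.48°  ·
  (1,3): δ = 27.21°  ·
  (1,4): δ = 3.48°  ✓
  (1,5): δ = 17.30°  ·
  (1,6): δ = 50.51°  ·
  (2,3): δ = 89.74°  ·
  (2,4): δ = 66.00°  ·
  (2,5): δ = 45.23°  ·
  (2,6): δ = 12.01°  ·
  (3,4): δ = 156.26°  ·
  (3,5): δ = 135.49°  ·
  (3,6): δ = 102.27°  ·
  (4,5): δ = 159.23°  ·
  (4,6): δ = 126.01°  ·
  (5,6): δ = 146.78°  ·
antipodal pairs: 1

count = 1; pairs: (1,4)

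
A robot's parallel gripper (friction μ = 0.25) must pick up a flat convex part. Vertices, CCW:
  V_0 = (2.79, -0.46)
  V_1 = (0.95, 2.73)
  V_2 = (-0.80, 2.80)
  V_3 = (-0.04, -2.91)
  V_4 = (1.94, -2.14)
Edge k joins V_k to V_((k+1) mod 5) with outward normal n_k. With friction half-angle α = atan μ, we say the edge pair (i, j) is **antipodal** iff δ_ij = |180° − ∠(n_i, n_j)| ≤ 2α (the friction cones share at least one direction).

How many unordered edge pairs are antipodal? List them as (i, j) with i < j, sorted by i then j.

count = 2; pairs: (0,2), (1,3)

α = atan 0.25 = 14.04°;  2α = 28.07°
n_0 = (+0.8662, +0.4996)
n_1 = (+0.0400, +0.9992)
n_2 = (-0.9913, -0.1319)
n_3 = (+0.3624, -0.9320)
n_4 = (+0.8923, -0.4515)
  (0,1): δ = 122.27°  ·
  (0,2): δ = 22.39°  ✓
  (0,3): δ = 81.27°  ·
  (0,4): δ = 123.19°  ·
  (1,2): δ = 80.13°  ·
  (1,3): δ = 23.54°  ✓
  (1,4): δ = 65.45°  ·
  (2,3): δ = 76.33°  ·
  (2,4): δ = 34.42°  ·
  (3,4): δ = 138.09°  ·
antipodal pairs: 2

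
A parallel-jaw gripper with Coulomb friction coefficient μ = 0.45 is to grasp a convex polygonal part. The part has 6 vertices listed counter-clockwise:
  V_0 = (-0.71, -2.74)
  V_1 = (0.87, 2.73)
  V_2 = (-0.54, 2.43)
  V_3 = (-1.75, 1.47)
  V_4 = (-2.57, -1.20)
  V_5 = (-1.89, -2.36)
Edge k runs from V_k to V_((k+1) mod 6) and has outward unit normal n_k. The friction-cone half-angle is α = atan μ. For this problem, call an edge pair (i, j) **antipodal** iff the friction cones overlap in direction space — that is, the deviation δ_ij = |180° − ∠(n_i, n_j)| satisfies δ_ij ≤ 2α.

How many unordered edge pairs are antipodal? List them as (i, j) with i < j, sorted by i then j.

count = 4; pairs: (0,2), (0,3), (0,4), (1,5)

α = atan 0.45 = 24.23°;  2α = 48.46°
n_0 = (+0.9607, -0.2775)
n_1 = (-0.2081, +0.9781)
n_2 = (-0.6215, +0.7834)
n_3 = (-0.9559, +0.2936)
n_4 = (-0.8627, -0.5057)
n_5 = (-0.3065, -0.9519)
  (0,1): δ = 61.88°  ·
  (0,2): δ = 35.46°  ✓
  (0,3): δ = 0.96°  ✓
  (0,4): δ = 46.49°  ✓
  (0,5): δ = 88.26°  ·
  (1,2): δ = 153.58°  ·
  (1,3): δ = 119.08°  ·
  (1,4): δ = 71.63°  ·
  (1,5): δ = 29.86°  ✓
  (2,3): δ = 145.50°  ·
  (2,4): δ = 98.05°  ·
  (2,5): δ = 56.28°  ·
  (3,4): δ = 132.55°  ·
  (3,5): δ = 90.78°  ·
  (4,5): δ = 138.23°  ·
antipodal pairs: 4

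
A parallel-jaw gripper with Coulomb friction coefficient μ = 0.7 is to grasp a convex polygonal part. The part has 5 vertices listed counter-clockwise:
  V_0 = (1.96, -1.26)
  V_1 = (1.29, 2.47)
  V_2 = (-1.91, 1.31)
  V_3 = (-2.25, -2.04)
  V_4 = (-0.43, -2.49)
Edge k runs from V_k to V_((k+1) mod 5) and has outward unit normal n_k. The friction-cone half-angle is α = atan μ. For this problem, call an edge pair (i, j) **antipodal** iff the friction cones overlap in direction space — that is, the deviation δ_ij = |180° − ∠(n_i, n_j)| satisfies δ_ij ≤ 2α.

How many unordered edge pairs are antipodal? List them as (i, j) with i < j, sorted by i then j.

α = atan 0.7 = 34.99°;  2α = 69.98°
n_0 = (+0.9842, +0.1768)
n_1 = (-0.3408, +0.9401)
n_2 = (-0.9949, +0.1010)
n_3 = (-0.2400, -0.9708)
n_4 = (+0.4576, -0.8892)
  (0,1): δ = 80.26°  ·
  (0,2): δ = 15.98°  ✓
  (0,3): δ = 65.93°  ✓
  (0,4): δ = 107.05°  ·
  (1,2): δ = 115.72°  ·
  (1,3): δ = 33.81°  ✓
  (1,4): δ = 7.31°  ✓
  (2,3): δ = 98.09°  ·
  (2,4): δ = 56.97°  ✓
  (3,4): δ = 138.88°  ·
antipodal pairs: 5

count = 5; pairs: (0,2), (0,3), (1,3), (1,4), (2,4)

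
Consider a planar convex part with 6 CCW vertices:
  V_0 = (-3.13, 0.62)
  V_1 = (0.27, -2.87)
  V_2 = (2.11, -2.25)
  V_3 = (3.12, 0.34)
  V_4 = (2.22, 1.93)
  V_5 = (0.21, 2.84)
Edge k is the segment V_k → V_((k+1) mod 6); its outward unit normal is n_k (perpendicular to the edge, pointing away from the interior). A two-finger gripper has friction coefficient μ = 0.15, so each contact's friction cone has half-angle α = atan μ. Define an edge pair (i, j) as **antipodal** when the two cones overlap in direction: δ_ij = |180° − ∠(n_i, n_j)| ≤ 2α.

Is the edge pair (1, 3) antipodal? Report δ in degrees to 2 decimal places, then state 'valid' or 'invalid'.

δ = 79.11°, invalid

α = atan 0.15 = 8.53°;  2α = 17.06°
edge 1: e_1 = (+1.84, +0.62);  n_1 = (+0.3193, -0.9476)
edge 3: e_3 = (-0.90, +1.59);  n_3 = (+0.8703, +0.4926)
∠(n_1, n_3) = 100.89°
δ = |180° − 100.89°| = 79.11°
79.11° > 2α = 17.06°  →  invalid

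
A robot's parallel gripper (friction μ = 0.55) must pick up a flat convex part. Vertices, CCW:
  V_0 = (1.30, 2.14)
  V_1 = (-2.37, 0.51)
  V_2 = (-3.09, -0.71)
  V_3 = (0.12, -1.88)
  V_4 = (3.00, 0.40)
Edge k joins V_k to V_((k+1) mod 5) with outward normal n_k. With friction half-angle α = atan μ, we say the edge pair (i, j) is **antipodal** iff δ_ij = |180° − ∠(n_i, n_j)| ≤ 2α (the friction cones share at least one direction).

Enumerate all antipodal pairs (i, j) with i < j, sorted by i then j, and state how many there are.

count = 4; pairs: (0,2), (0,3), (1,3), (2,4)

α = atan 0.55 = 28.81°;  2α = 57.62°
n_0 = (-0.4059, +0.9139)
n_1 = (-0.8612, +0.5083)
n_2 = (-0.3424, -0.9395)
n_3 = (+0.6207, -0.7840)
n_4 = (+0.7153, +0.6988)
  (0,1): δ = 144.50°  ·
  (0,2): δ = 43.97°  ✓
  (0,3): δ = 14.42°  ✓
  (0,4): δ = 110.39°  ·
  (1,2): δ = 79.48°  ·
  (1,3): δ = 21.08°  ✓
  (1,4): δ = 74.88°  ·
  (2,3): δ = 121.61°  ·
  (2,4): δ = 25.64°  ✓
  (3,4): δ = 84.03°  ·
antipodal pairs: 4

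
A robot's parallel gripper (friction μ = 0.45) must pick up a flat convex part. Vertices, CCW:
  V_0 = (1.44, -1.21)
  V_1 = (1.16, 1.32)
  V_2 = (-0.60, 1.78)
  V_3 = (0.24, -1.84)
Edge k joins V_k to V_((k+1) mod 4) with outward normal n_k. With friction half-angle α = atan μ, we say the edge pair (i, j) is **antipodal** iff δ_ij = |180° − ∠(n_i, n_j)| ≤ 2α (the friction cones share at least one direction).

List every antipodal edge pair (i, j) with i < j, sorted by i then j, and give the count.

α = atan 0.45 = 24.23°;  2α = 48.46°
n_0 = (+0.9939, +0.1100)
n_1 = (+0.2529, +0.9675)
n_2 = (-0.9741, -0.2260)
n_3 = (+0.4648, -0.8854)
  (0,1): δ = 110.96°  ·
  (0,2): δ = 6.75°  ✓
  (0,3): δ = 111.38°  ·
  (1,2): δ = 62.29°  ·
  (1,3): δ = 42.35°  ✓
  (2,3): δ = 75.36°  ·
antipodal pairs: 2

count = 2; pairs: (0,2), (1,3)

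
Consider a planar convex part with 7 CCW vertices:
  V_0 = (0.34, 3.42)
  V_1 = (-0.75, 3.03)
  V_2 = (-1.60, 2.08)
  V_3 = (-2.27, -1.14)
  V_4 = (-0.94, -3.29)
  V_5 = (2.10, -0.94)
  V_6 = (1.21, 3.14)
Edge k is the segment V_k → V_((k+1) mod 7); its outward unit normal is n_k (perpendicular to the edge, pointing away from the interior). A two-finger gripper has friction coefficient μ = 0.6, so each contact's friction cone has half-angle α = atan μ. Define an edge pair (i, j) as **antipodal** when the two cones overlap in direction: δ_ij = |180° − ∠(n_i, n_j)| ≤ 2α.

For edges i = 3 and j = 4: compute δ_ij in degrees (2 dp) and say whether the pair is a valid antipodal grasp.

δ = 84.04°, invalid

α = atan 0.6 = 30.96°;  2α = 61.93°
edge 3: e_3 = (+1.33, -2.15);  n_3 = (-0.8504, -0.5261)
edge 4: e_4 = (+3.04, +2.35);  n_4 = (+0.6116, -0.7912)
∠(n_3, n_4) = 95.96°
δ = |180° − 95.96°| = 84.04°
84.04° > 2α = 61.93°  →  invalid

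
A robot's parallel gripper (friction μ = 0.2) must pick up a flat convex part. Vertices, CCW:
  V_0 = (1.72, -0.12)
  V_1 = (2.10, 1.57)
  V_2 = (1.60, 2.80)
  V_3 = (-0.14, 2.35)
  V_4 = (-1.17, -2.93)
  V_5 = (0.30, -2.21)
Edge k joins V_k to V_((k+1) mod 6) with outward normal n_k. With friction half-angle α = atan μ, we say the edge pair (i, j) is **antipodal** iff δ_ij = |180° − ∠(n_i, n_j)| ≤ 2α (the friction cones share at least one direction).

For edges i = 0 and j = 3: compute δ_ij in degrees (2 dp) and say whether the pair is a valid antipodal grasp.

δ = 1.63°, valid

α = atan 0.2 = 11.31°;  2α = 22.62°
edge 0: e_0 = (+0.38, +1.69);  n_0 = (+0.9756, -0.2194)
edge 3: e_3 = (-1.03, -5.28);  n_3 = (-0.9815, +0.1915)
∠(n_0, n_3) = 178.37°
δ = |180° − 178.37°| = 1.63°
1.63° ≤ 2α = 22.62°  →  valid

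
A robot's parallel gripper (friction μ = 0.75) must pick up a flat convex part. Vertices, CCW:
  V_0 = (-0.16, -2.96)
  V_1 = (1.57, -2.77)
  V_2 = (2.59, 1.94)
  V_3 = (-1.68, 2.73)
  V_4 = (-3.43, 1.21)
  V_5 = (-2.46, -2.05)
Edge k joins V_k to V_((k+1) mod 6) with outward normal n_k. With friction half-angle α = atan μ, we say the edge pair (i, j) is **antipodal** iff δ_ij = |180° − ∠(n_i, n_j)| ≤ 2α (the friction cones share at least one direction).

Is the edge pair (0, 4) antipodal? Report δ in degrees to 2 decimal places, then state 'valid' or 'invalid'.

δ = 100.30°, invalid

α = atan 0.75 = 36.87°;  2α = 73.74°
edge 0: e_0 = (+1.73, +0.19);  n_0 = (+0.1092, -0.9940)
edge 4: e_4 = (+0.97, -3.26);  n_4 = (-0.9585, -0.2852)
∠(n_0, n_4) = 79.70°
δ = |180° − 79.70°| = 100.30°
100.30° > 2α = 73.74°  →  invalid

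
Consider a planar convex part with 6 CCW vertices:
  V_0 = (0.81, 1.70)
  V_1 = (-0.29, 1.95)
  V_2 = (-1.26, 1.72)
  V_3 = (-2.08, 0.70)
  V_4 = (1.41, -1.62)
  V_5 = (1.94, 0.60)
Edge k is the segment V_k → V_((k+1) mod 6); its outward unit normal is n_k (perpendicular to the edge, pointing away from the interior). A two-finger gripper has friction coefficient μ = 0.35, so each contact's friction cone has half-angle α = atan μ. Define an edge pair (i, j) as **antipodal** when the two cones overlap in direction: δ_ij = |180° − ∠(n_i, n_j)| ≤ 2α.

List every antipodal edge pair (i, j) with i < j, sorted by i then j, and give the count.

count = 3; pairs: (0,3), (2,4), (3,5)

α = atan 0.35 = 19.29°;  2α = 38.58°
n_0 = (+0.2216, +0.9751)
n_1 = (-0.2307, +0.9730)
n_2 = (-0.7794, +0.6266)
n_3 = (-0.5536, -0.8328)
n_4 = (+0.9727, -0.2322)
n_5 = (+0.6975, +0.7166)
  (0,1): δ = 153.86°  ·
  (0,2): δ = 115.99°  ·
  (0,3): δ = 20.81°  ✓
  (0,4): δ = 89.38°  ·
  (0,5): δ = 148.58°  ·
  (1,2): δ = 142.14°  ·
  (1,3): δ = 46.95°  ·
  (1,4): δ = 63.23°  ·
  (1,5): δ = 122.43°  ·
  (2,3): δ = 84.82°  ·
  (2,4): δ = 25.37°  ✓
  (2,5): δ = 84.57°  ·
  (3,4): δ = 69.81°  ·
  (3,5): δ = 10.62°  ✓
  (4,5): δ = 120.80°  ·
antipodal pairs: 3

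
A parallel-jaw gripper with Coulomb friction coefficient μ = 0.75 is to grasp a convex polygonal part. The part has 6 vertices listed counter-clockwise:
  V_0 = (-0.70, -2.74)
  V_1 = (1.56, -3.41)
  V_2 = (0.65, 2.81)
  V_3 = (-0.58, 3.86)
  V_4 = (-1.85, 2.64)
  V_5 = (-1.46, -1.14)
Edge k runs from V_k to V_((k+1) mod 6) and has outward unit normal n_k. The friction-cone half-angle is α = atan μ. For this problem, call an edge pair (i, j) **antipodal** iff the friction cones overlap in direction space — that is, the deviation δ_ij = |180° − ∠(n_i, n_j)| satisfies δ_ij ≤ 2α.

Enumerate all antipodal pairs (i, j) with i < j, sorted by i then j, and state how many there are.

α = atan 0.75 = 36.87°;  2α = 73.74°
n_0 = (-0.2842, -0.9588)
n_1 = (+0.9895, +0.1448)
n_2 = (+0.6493, +0.7606)
n_3 = (-0.6928, +0.7212)
n_4 = (-0.9947, -0.1026)
n_5 = (-0.9033, -0.4291)
  (0,1): δ = 65.16°  ✓
  (0,2): δ = 23.97°  ✓
  (0,3): δ = 60.36°  ✓
  (0,4): δ = 112.40°  ·
  (0,5): δ = 131.92°  ·
  (1,2): δ = 138.81°  ·
  (1,3): δ = 54.47°  ✓
  (1,4): δ = 2.43°  ✓
  (1,5): δ = 17.08°  ✓
  (2,3): δ = 95.66°  ·
  (2,4): δ = 43.62°  ✓
  (2,5): δ = 24.11°  ✓
  (3,4): δ = 127.96°  ·
  (3,5): δ = 108.44°  ·
  (4,5): δ = 160.48°  ·
antipodal pairs: 8

count = 8; pairs: (0,1), (0,2), (0,3), (1,3), (1,4), (1,5), (2,4), (2,5)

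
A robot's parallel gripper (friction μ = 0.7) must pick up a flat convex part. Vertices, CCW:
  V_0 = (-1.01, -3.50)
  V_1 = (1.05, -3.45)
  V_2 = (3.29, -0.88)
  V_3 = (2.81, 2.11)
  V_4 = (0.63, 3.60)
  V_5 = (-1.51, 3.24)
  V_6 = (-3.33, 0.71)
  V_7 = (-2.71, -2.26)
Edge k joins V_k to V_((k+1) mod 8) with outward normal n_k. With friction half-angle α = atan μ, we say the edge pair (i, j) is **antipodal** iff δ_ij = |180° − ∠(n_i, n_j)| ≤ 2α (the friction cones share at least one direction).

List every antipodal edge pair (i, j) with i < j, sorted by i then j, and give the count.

count = 12; pairs: (0,3), (0,4), (0,5), (1,4), (1,5), (1,6), (2,5), (2,6), (2,7), (3,6), (3,7), (4,7)

α = atan 0.7 = 34.99°;  2α = 69.98°
n_0 = (+0.0243, -0.9997)
n_1 = (+0.7538, -0.6570)
n_2 = (+0.9874, +0.1585)
n_3 = (+0.5643, +0.8256)
n_4 = (-0.1659, +0.9861)
n_5 = (-0.8118, +0.5840)
n_6 = (-0.9789, -0.2043)
n_7 = (-0.5893, -0.8079)
  (0,1): δ = 132.47°  ·
  (0,2): δ = 82.27°  ·
  (0,3): δ = 35.74°  ✓
  (0,4): δ = 8.16°  ✓
  (0,5): δ = 52.88°  ✓
  (0,6): δ = 100.40°  ·
  (0,7): δ = 142.50°  ·
  (1,2): δ = 129.80°  ·
  (1,3): δ = 83.28°  ·
  (1,4): δ = 39.38°  ✓
  (1,5): δ = 5.35°  ✓
  (1,6): δ = 52.87°  ✓
  (1,7): δ = 94.97°  ·
  (2,3): δ = 133.47°  ·
  (2,4): δ = 89.57°  ·
  (2,5): δ = 44.85°  ✓
  (2,6): δ = 2.67°  ✓
  (2,7): δ = 44.77°  ✓
  (3,4): δ = 136.10°  ·
  (3,5): δ = 91.38°  ·
  (3,6): δ = 43.86°  ✓
  (3,7): δ = 1.76°  ✓
  (4,5): δ = 135.28°  ·
  (4,6): δ = 87.76°  ·
  (4,7): δ = 45.66°  ✓
  (5,6): δ = 132.48°  ·
  (5,7): δ = 90.38°  ·
  (6,7): δ = 137.90°  ·
antipodal pairs: 12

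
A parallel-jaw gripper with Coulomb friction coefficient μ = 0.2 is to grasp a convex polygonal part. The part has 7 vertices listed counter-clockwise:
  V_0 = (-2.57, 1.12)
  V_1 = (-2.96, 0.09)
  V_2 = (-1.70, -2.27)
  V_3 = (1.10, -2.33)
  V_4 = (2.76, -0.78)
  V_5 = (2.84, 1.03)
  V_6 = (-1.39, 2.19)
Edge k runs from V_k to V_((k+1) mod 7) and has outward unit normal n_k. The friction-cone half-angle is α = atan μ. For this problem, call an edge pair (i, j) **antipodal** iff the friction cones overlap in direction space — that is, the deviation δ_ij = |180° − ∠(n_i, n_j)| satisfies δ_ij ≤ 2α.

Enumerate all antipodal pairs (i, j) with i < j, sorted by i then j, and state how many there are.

count = 3; pairs: (0,4), (2,5), (3,6)

α = atan 0.2 = 11.31°;  2α = 22.62°
n_0 = (-0.9352, +0.3541)
n_1 = (-0.8821, -0.4710)
n_2 = (-0.0214, -0.9998)
n_3 = (+0.6825, -0.7309)
n_4 = (+0.9990, -0.0442)
n_5 = (+0.2645, +0.9644)
n_6 = (-0.6717, +0.7408)
  (0,1): δ = 131.16°  ·
  (0,2): δ = 70.49°  ·
  (0,3): δ = 26.22°  ·
  (0,4): δ = 18.21°  ✓
  (0,5): δ = 95.40°  ·
  (0,6): δ = 152.94°  ·
  (1,2): δ = 119.33°  ·
  (1,3): δ = 75.06°  ·
  (1,4): δ = 30.63°  ·
  (1,5): δ = 46.57°  ·
  (1,6): δ = 104.10°  ·
  (2,3): δ = 135.74°  ·
  (2,4): δ = 91.30°  ·
  (2,5): δ = 14.11°  ✓
  (2,6): δ = 43.43°  ·
  (3,4): δ = 135.57°  ·
  (3,5): δ = 58.37°  ·
  (3,6): δ = 0.84°  ✓
  (4,5): δ = 102.80°  ·
  (4,6): δ = 45.27°  ·
  (5,6): δ = 122.46°  ·
antipodal pairs: 3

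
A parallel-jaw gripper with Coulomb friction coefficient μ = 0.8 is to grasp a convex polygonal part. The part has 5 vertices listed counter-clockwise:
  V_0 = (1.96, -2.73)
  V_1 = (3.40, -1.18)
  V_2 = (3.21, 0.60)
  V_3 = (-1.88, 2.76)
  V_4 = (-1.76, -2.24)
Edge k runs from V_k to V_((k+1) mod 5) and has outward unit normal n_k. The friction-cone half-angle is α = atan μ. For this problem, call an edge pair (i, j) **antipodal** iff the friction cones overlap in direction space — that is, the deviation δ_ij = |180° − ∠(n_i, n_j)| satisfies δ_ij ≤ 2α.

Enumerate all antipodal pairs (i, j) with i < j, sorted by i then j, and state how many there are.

count = 6; pairs: (0,2), (0,3), (1,3), (1,4), (2,3), (2,4)

α = atan 0.8 = 38.66°;  2α = 77.32°
n_0 = (+0.7326, -0.6806)
n_1 = (+0.9944, +0.1061)
n_2 = (+0.3906, +0.9205)
n_3 = (-0.9997, -0.0240)
n_4 = (-0.1306, -0.9914)
  (0,1): δ = 131.01°  ·
  (0,2): δ = 70.10°  ✓
  (0,3): δ = 44.27°  ✓
  (0,4): δ = 125.39°  ·
  (1,2): δ = 119.09°  ·
  (1,3): δ = 4.72°  ✓
  (1,4): δ = 76.40°  ✓
  (2,3): δ = 65.63°  ✓
  (2,4): δ = 15.49°  ✓
  (3,4): δ = 98.88°  ·
antipodal pairs: 6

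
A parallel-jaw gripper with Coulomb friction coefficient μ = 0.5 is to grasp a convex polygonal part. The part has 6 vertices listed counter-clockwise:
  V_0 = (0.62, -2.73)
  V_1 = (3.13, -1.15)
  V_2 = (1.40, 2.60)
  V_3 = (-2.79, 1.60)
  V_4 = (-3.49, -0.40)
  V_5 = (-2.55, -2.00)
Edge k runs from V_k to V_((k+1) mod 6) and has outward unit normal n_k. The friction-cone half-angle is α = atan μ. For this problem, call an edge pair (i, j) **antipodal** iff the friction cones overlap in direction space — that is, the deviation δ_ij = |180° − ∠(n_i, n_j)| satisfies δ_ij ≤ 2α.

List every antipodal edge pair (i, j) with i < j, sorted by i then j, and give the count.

α = atan 0.5 = 26.57°;  2α = 53.13°
n_0 = (+0.5327, -0.8463)
n_1 = (+0.9080, +0.4189)
n_2 = (-0.2321, +0.9727)
n_3 = (-0.9439, +0.3304)
n_4 = (-0.8622, -0.5065)
n_5 = (-0.2244, -0.9745)
  (0,1): δ = 97.42°  ·
  (0,2): δ = 18.77°  ✓
  (0,3): δ = 38.52°  ✓
  (0,4): δ = 88.24°  ·
  (0,5): δ = 134.84°  ·
  (1,2): δ = 101.34°  ·
  (1,3): δ = 44.06°  ✓
  (1,4): δ = 5.67°  ✓
  (1,5): δ = 52.27°  ✓
  (2,3): δ = 122.71°  ·
  (2,4): δ = 72.99°  ·
  (2,5): δ = 26.39°  ✓
  (3,4): δ = 130.28°  ·
  (3,5): δ = 83.68°  ·
  (4,5): δ = 133.40°  ·
antipodal pairs: 6

count = 6; pairs: (0,2), (0,3), (1,3), (1,4), (1,5), (2,5)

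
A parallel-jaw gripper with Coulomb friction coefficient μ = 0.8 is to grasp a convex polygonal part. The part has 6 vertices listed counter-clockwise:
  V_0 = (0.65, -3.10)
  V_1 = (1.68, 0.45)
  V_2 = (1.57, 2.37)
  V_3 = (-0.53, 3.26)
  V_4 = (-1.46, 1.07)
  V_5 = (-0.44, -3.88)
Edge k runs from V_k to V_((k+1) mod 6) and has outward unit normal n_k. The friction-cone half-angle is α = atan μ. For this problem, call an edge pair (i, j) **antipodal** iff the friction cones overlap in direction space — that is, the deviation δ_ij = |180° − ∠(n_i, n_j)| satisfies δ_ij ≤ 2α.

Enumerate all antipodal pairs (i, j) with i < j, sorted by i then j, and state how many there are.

α = atan 0.8 = 38.66°;  2α = 77.32°
n_0 = (+0.9604, -0.2786)
n_1 = (+0.9984, +0.0572)
n_2 = (+0.3902, +0.9207)
n_3 = (-0.9204, +0.3909)
n_4 = (-0.9794, -0.2018)
n_5 = (+0.5819, -0.8132)
  (0,1): δ = 160.54°  ·
  (0,2): δ = 96.79°  ·
  (0,3): δ = 6.83°  ✓
  (0,4): δ = 27.82°  ✓
  (0,5): δ = 141.77°  ·
  (1,2): δ = 116.25°  ·
  (1,3): δ = 26.29°  ✓
  (1,4): δ = 8.36°  ✓
  (1,5): δ = 122.31°  ·
  (2,3): δ = 90.04°  ·
  (2,4): δ = 55.39°  ✓
  (2,5): δ = 58.56°  ✓
  (3,4): δ = 145.35°  ·
  (3,5): δ = 31.40°  ✓
  (4,5): δ = 66.06°  ✓
antipodal pairs: 8

count = 8; pairs: (0,3), (0,4), (1,3), (1,4), (2,4), (2,5), (3,5), (4,5)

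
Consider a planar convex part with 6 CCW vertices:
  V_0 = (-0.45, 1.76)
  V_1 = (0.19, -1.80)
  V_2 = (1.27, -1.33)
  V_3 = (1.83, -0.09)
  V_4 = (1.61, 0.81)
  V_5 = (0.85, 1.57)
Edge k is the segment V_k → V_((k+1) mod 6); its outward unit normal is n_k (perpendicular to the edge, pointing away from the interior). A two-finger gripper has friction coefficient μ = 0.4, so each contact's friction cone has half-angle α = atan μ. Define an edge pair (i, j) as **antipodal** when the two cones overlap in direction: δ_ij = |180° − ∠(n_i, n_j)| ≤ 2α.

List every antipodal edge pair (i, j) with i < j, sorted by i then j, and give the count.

α = atan 0.4 = 21.80°;  2α = 43.60°
n_0 = (-0.9842, -0.1769)
n_1 = (+0.3990, -0.9169)
n_2 = (+0.9114, -0.4116)
n_3 = (+0.9714, +0.2375)
n_4 = (+0.7071, +0.7071)
n_5 = (+0.1446, +0.9895)
  (0,1): δ = 76.67°  ·
  (0,2): δ = 34.50°  ✓
  (0,3): δ = 3.54°  ✓
  (0,4): δ = 34.81°  ✓
  (0,5): δ = 71.49°  ·
  (1,2): δ = 137.82°  ·
  (1,3): δ = 99.78°  ·
  (1,4): δ = 68.52°  ·
  (1,5): δ = 31.83°  ✓
  (2,3): δ = 141.96°  ·
  (2,4): δ = 110.70°  ·
  (2,5): δ = 74.01°  ·
  (3,4): δ = 148.74°  ·
  (3,5): δ = 112.05°  ·
  (4,5): δ = 143.32°  ·
antipodal pairs: 4

count = 4; pairs: (0,2), (0,3), (0,4), (1,5)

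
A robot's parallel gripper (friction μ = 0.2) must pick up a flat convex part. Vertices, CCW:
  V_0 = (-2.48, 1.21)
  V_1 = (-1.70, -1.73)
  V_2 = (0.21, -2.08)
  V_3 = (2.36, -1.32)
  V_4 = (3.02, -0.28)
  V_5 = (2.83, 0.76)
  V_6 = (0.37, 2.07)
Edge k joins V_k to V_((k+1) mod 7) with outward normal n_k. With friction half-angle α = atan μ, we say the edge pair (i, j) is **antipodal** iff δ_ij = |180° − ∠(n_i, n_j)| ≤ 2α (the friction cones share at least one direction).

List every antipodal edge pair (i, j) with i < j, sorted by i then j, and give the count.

count = 3; pairs: (0,4), (1,5), (2,6)

α = atan 0.2 = 11.31°;  2α = 22.62°
n_0 = (-0.9666, -0.2564)
n_1 = (-0.1802, -0.9836)
n_2 = (+0.3333, -0.9428)
n_3 = (+0.8443, -0.5358)
n_4 = (+0.9837, +0.1797)
n_5 = (+0.4700, +0.8827)
n_6 = (-0.2889, +0.9574)
  (0,1): δ = 115.24°  ·
  (0,2): δ = 85.39°  ·
  (0,3): δ = 47.26°  ·
  (0,4): δ = 4.51°  ✓
  (0,5): δ = 47.11°  ·
  (0,6): δ = 91.93°  ·
  (1,2): δ = 150.15°  ·
  (1,3): δ = 112.02°  ·
  (1,4): δ = 69.26°  ·
  (1,5): δ = 17.65°  ✓
  (1,6): δ = 27.18°  ·
  (2,3): δ = 141.87°  ·
  (2,4): δ = 99.11°  ·
  (2,5): δ = 47.50°  ·
  (2,6): δ = 2.68°  ✓
  (3,4): δ = 137.25°  ·
  (3,5): δ = 85.64°  ·
  (3,6): δ = 40.81°  ·
  (4,5): δ = 128.39°  ·
  (4,6): δ = 83.56°  ·
  (5,6): δ = 135.17°  ·
antipodal pairs: 3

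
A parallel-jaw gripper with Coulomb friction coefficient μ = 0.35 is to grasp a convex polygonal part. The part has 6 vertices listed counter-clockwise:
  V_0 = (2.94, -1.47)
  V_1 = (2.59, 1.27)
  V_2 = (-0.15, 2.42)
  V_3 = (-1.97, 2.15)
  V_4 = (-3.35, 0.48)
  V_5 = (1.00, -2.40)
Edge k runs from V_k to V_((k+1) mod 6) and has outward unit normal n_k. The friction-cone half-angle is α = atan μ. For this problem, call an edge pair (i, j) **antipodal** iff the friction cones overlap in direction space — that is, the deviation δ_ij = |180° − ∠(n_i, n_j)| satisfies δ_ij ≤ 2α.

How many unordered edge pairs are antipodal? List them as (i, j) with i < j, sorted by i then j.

α = atan 0.35 = 19.29°;  2α = 38.58°
n_0 = (+0.9919, +0.1267)
n_1 = (+0.3870, +0.9221)
n_2 = (-0.1467, +0.9892)
n_3 = (-0.7709, +0.6370)
n_4 = (-0.5520, -0.8338)
n_5 = (+0.4323, -0.9017)
  (0,1): δ = 120.05°  ·
  (0,2): δ = 88.84°  ·
  (0,3): δ = 46.85°  ·
  (0,4): δ = 49.21°  ·
  (0,5): δ = 108.33°  ·
  (1,2): δ = 148.79°  ·
  (1,3): δ = 106.80°  ·
  (1,4): δ = 10.74°  ✓
  (1,5): δ = 48.38°  ·
  (2,3): δ = 138.01°  ·
  (2,4): δ = 41.95°  ·
  (2,5): δ = 17.17°  ✓
  (3,4): δ = 83.94°  ·
  (3,5): δ = 24.82°  ✓
  (4,5): δ = 120.88°  ·
antipodal pairs: 3

count = 3; pairs: (1,4), (2,5), (3,5)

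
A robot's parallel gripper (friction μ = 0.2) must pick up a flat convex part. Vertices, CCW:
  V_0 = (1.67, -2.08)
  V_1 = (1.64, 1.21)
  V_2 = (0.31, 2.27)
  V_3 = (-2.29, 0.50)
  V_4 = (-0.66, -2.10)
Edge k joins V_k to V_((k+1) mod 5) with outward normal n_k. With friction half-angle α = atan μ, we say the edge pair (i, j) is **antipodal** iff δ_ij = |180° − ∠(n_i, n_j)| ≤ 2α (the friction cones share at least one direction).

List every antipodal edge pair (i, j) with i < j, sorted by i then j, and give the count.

α = atan 0.2 = 11.31°;  2α = 22.62°
n_0 = (+1.0000, +0.0091)
n_1 = (+0.6233, +0.7820)
n_2 = (-0.5627, +0.8266)
n_3 = (-0.8473, -0.5312)
n_4 = (+0.0086, -1.0000)
  (0,1): δ = 129.08°  ·
  (0,2): δ = 56.28°  ·
  (0,3): δ = 31.56°  ·
  (0,4): δ = 89.97°  ·
  (1,2): δ = 107.20°  ·
  (1,3): δ = 19.36°  ✓
  (1,4): δ = 39.05°  ·
  (2,3): δ = 92.16°  ·
  (2,4): δ = 33.75°  ·
  (3,4): δ = 121.59°  ·
antipodal pairs: 1

count = 1; pairs: (1,3)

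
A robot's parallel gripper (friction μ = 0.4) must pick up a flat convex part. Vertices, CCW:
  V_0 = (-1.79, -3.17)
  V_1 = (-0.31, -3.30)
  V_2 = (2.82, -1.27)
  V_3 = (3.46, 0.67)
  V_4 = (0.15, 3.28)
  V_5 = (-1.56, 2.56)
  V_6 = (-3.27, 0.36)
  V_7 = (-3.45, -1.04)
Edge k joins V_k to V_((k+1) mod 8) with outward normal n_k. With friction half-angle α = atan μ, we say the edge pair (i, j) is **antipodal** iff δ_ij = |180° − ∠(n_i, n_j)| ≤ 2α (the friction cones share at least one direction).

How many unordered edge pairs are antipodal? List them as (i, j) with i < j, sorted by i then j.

α = atan 0.4 = 21.80°;  2α = 43.60°
n_0 = (-0.0875, -0.9962)
n_1 = (+0.5441, -0.8390)
n_2 = (+0.9497, -0.3133)
n_3 = (+0.6192, +0.7852)
n_4 = (-0.3881, +0.9216)
n_5 = (-0.7895, +0.6137)
n_6 = (-0.9918, +0.1275)
n_7 = (-0.7888, -0.6147)
  (0,1): δ = 142.01°  ·
  (0,2): δ = 103.24°  ·
  (0,3): δ = 33.24°  ✓
  (0,4): δ = 27.85°  ✓
  (0,5): δ = 57.16°  ·
  (0,6): δ = 87.69°  ·
  (0,7): δ = 132.95°  ·
  (1,2): δ = 141.22°  ·
  (1,3): δ = 71.22°  ·
  (1,4): δ = 10.13°  ✓
  (1,5): δ = 19.18°  ✓
  (1,6): δ = 49.71°  ·
  (1,7): δ = 94.96°  ·
  (2,3): δ = 110.00°  ·
  (2,4): δ = 48.91°  ·
  (2,5): δ = 19.60°  ✓
  (2,6): δ = 10.93°  ✓
  (2,7): δ = 56.19°  ·
  (3,4): δ = 118.91°  ·
  (3,5): δ = 89.60°  ·
  (3,6): δ = 59.07°  ·
  (3,7): δ = 13.81°  ✓
  (4,5): δ = 150.69°  ·
  (4,6): δ = 120.16°  ·
  (4,7): δ = 74.90°  ·
  (5,6): δ = 149.47°  ·
  (5,7): δ = 104.21°  ·
  (6,7): δ = 134.74°  ·
antipodal pairs: 7

count = 7; pairs: (0,3), (0,4), (1,4), (1,5), (2,5), (2,6), (3,7)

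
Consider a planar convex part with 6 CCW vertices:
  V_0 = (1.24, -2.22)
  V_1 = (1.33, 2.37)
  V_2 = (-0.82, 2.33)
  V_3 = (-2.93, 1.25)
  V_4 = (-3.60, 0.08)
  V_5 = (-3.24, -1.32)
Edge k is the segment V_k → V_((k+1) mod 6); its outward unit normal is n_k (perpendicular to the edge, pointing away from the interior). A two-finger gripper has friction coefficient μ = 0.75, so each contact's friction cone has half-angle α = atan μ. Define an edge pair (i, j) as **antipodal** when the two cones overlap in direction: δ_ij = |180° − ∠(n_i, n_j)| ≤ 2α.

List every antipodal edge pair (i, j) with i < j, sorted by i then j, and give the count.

count = 6; pairs: (0,2), (0,3), (0,4), (1,5), (2,5), (3,5)

α = atan 0.75 = 36.87°;  2α = 73.74°
n_0 = (+0.9998, -0.0196)
n_1 = (-0.0186, +0.9998)
n_2 = (-0.4556, +0.8902)
n_3 = (-0.8678, +0.4969)
n_4 = (-0.9685, -0.2490)
n_5 = (-0.1970, -0.9804)
  (0,1): δ = 87.81°  ·
  (0,2): δ = 61.77°  ✓
  (0,3): δ = 28.67°  ✓
  (0,4): δ = 15.54°  ✓
  (0,5): δ = 79.76°  ·
  (1,2): δ = 153.96°  ·
  (1,3): δ = 120.86°  ·
  (1,4): δ = 76.65°  ·
  (1,5): δ = 12.42°  ✓
  (2,3): δ = 146.90°  ·
  (2,4): δ = 102.68°  ·
  (2,5): δ = 38.46°  ✓
  (3,4): δ = 135.78°  ·
  (3,5): δ = 71.56°  ✓
  (4,5): δ = 115.78°  ·
antipodal pairs: 6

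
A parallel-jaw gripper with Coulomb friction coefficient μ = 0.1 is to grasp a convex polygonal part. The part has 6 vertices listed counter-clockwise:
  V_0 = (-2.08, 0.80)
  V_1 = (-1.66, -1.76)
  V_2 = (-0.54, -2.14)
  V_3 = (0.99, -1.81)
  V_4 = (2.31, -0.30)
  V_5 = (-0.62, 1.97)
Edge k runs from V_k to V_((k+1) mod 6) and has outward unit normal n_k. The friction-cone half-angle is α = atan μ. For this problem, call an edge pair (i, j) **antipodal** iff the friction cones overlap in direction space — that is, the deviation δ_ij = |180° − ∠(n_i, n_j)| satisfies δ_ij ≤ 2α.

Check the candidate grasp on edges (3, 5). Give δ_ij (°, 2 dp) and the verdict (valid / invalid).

α = atan 0.1 = 5.71°;  2α = 11.42°
edge 3: e_3 = (+1.32, +1.51);  n_3 = (+0.7529, -0.6582)
edge 5: e_5 = (-1.46, -1.17);  n_5 = (-0.6253, +0.7803)
∠(n_3, n_5) = 169.87°
δ = |180° − 169.87°| = 10.13°
10.13° ≤ 2α = 11.42°  →  valid

δ = 10.13°, valid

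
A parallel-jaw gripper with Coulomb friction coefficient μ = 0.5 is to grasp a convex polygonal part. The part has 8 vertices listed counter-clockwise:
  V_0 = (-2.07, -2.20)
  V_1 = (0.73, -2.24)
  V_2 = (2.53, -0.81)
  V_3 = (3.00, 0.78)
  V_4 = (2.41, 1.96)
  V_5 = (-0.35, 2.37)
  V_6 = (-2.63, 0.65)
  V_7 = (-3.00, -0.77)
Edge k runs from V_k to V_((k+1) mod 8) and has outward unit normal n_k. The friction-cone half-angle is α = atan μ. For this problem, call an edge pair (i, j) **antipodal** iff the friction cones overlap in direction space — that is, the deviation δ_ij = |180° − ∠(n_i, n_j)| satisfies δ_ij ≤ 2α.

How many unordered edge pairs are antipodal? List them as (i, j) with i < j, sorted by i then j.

α = atan 0.5 = 26.57°;  2α = 53.13°
n_0 = (-0.0143, -0.9999)
n_1 = (+0.6220, -0.7830)
n_2 = (+0.9590, -0.2835)
n_3 = (+0.8944, +0.4472)
n_4 = (+0.1469, +0.9891)
n_5 = (-0.6022, +0.7983)
n_6 = (-0.9677, +0.2521)
n_7 = (-0.8383, -0.5452)
  (0,1): δ = 140.72°  ·
  (0,2): δ = 105.65°  ·
  (0,3): δ = 62.62°  ·
  (0,4): δ = 7.63°  ✓
  (0,5): δ = 37.85°  ✓
  (0,6): δ = 76.21°  ·
  (0,7): δ = 123.86°  ·
  (1,2): δ = 144.93°  ·
  (1,3): δ = 101.90°  ·
  (1,4): δ = 46.91°  ✓
  (1,5): δ = 1.43°  ✓
  (1,6): δ = 36.93°  ✓
  (1,7): δ = 84.57°  ·
  (2,3): δ = 136.97°  ·
  (2,4): δ = 81.98°  ·
  (2,5): δ = 36.50°  ✓
  (2,6): δ = 1.86°  ✓
  (2,7): δ = 49.51°  ✓
  (3,4): δ = 125.01°  ·
  (3,5): δ = 79.53°  ·
  (3,6): δ = 41.17°  ✓
  (3,7): δ = 6.47°  ✓
  (4,5): δ = 134.52°  ·
  (4,6): δ = 96.15°  ·
  (4,7): δ = 48.51°  ✓
  (5,6): δ = 141.63°  ·
  (5,7): δ = 93.99°  ·
  (6,7): δ = 132.36°  ·
antipodal pairs: 11

count = 11; pairs: (0,4), (0,5), (1,4), (1,5), (1,6), (2,5), (2,6), (2,7), (3,6), (3,7), (4,7)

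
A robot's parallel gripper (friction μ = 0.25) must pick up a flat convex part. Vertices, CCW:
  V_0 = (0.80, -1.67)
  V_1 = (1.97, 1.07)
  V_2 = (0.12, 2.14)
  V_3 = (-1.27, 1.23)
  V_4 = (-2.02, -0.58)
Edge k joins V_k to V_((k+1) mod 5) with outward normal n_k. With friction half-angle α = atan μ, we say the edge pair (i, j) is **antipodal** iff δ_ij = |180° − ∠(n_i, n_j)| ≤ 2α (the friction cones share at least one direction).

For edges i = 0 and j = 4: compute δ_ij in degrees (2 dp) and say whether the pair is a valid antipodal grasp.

δ = 91.99°, invalid

α = atan 0.25 = 14.04°;  2α = 28.07°
edge 0: e_0 = (+1.17, +2.74);  n_0 = (+0.9197, -0.3927)
edge 4: e_4 = (+2.82, -1.09);  n_4 = (-0.3605, -0.9327)
∠(n_0, n_4) = 88.01°
δ = |180° − 88.01°| = 91.99°
91.99° > 2α = 28.07°  →  invalid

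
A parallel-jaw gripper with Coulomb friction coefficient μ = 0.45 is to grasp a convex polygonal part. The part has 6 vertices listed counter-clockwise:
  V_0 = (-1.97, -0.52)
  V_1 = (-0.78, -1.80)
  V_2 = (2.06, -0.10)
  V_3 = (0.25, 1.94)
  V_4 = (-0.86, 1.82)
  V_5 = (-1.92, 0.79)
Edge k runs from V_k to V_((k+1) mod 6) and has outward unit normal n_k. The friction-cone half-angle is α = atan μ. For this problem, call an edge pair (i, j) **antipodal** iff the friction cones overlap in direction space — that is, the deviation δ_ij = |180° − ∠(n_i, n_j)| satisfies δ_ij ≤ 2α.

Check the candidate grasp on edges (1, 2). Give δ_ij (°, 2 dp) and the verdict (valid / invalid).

α = atan 0.45 = 24.23°;  2α = 48.46°
edge 1: e_1 = (+2.84, +1.70);  n_1 = (+0.5136, -0.8580)
edge 2: e_2 = (-1.81, +2.04);  n_2 = (+0.7480, +0.6637)
∠(n_1, n_2) = 100.68°
δ = |180° − 100.68°| = 79.32°
79.32° > 2α = 48.46°  →  invalid

δ = 79.32°, invalid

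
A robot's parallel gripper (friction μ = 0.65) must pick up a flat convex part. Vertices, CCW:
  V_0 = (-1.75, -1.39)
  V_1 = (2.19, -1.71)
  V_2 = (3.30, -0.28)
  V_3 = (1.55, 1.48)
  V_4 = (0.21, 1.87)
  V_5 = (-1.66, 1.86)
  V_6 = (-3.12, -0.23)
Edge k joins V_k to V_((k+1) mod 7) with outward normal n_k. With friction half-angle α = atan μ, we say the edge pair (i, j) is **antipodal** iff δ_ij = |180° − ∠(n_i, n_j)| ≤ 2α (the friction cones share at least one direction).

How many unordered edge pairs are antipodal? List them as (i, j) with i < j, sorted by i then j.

count = 9; pairs: (0,2), (0,3), (0,4), (0,5), (1,4), (1,5), (2,6), (3,6), (4,6)

α = atan 0.65 = 33.02°;  2α = 66.05°
n_0 = (-0.0810, -0.9967)
n_1 = (+0.7899, -0.6132)
n_2 = (+0.7091, +0.7051)
n_3 = (+0.2794, +0.9602)
n_4 = (-0.0053, +1.0000)
n_5 = (-0.8198, +0.5727)
n_6 = (-0.6462, -0.7632)
  (0,1): δ = 123.18°  ·
  (0,2): δ = 40.52°  ✓
  (0,3): δ = 11.58°  ✓
  (0,4): δ = 4.95°  ✓
  (0,5): δ = 59.71°  ✓
  (0,6): δ = 144.39°  ·
  (1,2): δ = 97.34°  ·
  (1,3): δ = 68.41°  ·
  (1,4): δ = 51.87°  ✓
  (1,5): δ = 2.88°  ✓
  (1,6): δ = 87.56°  ·
  (2,3): δ = 151.06°  ·
  (2,4): δ = 134.53°  ·
  (2,5): δ = 79.77°  ·
  (2,6): δ = 4.91°  ✓
  (3,4): δ = 163.47°  ·
  (3,5): δ = 108.71°  ·
  (3,6): δ = 24.03°  ✓
  (4,5): δ = 125.24°  ·
  (4,6): δ = 40.56°  ✓
  (5,6): δ = 95.32°  ·
antipodal pairs: 9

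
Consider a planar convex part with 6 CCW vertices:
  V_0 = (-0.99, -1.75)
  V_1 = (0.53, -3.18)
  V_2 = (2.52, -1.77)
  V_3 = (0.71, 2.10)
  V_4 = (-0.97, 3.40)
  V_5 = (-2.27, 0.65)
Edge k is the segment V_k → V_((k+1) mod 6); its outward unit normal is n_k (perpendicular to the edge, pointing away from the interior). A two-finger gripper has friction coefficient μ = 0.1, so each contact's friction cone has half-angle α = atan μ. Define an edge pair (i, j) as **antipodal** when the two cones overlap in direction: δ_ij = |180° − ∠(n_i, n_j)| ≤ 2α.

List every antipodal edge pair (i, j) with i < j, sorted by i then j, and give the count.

α = atan 0.1 = 5.71°;  2α = 11.42°
n_0 = (-0.6852, -0.7283)
n_1 = (+0.5781, -0.8159)
n_2 = (+0.9058, +0.4237)
n_3 = (+0.6120, +0.7909)
n_4 = (-0.9041, +0.4274)
n_5 = (-0.8824, -0.4706)
  (0,1): δ = 101.43°  ·
  (0,2): δ = 21.68°  ·
  (0,3): δ = 5.52°  ✓
  (0,4): δ = 107.95°  ·
  (0,5): δ = 161.33°  ·
  (1,2): δ = 100.25°  ·
  (1,3): δ = 73.05°  ·
  (1,4): δ = 29.38°  ·
  (1,5): δ = 82.75°  ·
  (2,3): δ = 152.80°  ·
  (2,4): δ = 50.37°  ·
  (2,5): δ = 3.01°  ✓
  (3,4): δ = 77.57°  ·
  (3,5): δ = 24.19°  ·
  (4,5): δ = 126.63°  ·
antipodal pairs: 2

count = 2; pairs: (0,3), (2,5)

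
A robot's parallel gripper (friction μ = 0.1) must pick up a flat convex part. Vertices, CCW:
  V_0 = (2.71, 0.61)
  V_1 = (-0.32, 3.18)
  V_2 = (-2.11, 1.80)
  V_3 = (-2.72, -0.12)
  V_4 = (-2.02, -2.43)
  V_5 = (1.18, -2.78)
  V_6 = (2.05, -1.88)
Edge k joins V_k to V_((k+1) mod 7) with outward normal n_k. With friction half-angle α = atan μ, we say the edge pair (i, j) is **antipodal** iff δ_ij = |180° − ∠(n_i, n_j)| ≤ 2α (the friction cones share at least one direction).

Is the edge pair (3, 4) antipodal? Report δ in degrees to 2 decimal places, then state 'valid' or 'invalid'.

α = atan 0.1 = 5.71°;  2α = 11.42°
edge 3: e_3 = (+0.70, -2.31);  n_3 = (-0.9570, -0.2900)
edge 4: e_4 = (+3.20, -0.35);  n_4 = (-0.1087, -0.9941)
∠(n_3, n_4) = 66.90°
δ = |180° − 66.90°| = 113.10°
113.10° > 2α = 11.42°  →  invalid

δ = 113.10°, invalid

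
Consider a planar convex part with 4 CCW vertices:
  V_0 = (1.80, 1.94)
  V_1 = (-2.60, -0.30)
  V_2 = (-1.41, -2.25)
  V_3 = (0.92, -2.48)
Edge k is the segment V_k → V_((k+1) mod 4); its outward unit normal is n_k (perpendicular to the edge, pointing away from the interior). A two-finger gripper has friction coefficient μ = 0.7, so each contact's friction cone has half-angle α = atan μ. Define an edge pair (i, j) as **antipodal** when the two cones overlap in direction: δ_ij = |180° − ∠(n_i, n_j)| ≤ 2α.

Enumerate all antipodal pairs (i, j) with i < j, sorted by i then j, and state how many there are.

α = atan 0.7 = 34.99°;  2α = 69.98°
n_0 = (-0.4537, +0.8912)
n_1 = (-0.8536, -0.5209)
n_2 = (-0.0982, -0.9952)
n_3 = (+0.9808, -0.1953)
  (0,1): δ = 85.59°  ·
  (0,2): δ = 32.62°  ✓
  (0,3): δ = 51.76°  ✓
  (1,2): δ = 127.03°  ·
  (1,3): δ = 42.65°  ✓
  (2,3): δ = 95.62°  ·
antipodal pairs: 3

count = 3; pairs: (0,2), (0,3), (1,3)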